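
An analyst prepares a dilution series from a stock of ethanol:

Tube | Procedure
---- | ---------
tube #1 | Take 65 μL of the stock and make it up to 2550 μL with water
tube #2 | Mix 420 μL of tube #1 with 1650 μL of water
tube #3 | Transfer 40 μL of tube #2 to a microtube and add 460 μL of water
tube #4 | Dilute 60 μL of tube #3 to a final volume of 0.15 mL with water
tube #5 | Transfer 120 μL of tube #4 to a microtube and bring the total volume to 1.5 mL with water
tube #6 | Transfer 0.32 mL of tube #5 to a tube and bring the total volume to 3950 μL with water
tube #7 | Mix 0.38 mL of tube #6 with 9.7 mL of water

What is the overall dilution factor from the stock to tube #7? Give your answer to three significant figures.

2.47 × 10^7

Step 1: 65 μL brought to 2550 μL → factor 2550/65 = 39.231
Step 2: 420 μL + 1650 μL = 2070 μL total → factor 2070/420 = 4.9286
Step 3: 40 μL + 460 μL = 500 μL total → factor 500/40 = 12.5
Step 4: 60 μL brought to 0.15 mL → factor 150/60 = 2.5
Step 5: 120 μL brought to 1.5 mL → factor 1500/120 = 12.5
Step 6: 0.32 mL brought to 3950 μL → factor 3.95/0.32 = 12.344
Step 7: 0.38 mL + 9.7 mL = 10.08 mL total → factor 10.08/0.38 = 26.526
Overall dilution factor = 39.231 × 4.9286 × 12.5 × 2.5 × 12.5 × 12.344 × 26.526 = 2.473 × 10^7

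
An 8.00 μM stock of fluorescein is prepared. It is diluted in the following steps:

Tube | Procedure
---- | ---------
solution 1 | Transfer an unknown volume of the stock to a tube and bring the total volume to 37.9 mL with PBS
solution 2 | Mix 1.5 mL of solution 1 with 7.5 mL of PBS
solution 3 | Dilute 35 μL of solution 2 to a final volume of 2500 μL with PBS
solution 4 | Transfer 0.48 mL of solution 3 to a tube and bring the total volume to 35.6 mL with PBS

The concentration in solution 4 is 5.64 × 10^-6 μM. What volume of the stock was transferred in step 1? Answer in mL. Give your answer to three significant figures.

0.849 mL

Step 1: v brought to 37.9 mL → factor = 37.9 mL/v
Step 2: 1.5 mL + 7.5 mL = 9 mL total → factor 9/1.5 = 6
Step 3: 35 μL brought to 2500 μL → factor 2500/35 = 71.429
Step 4: 0.48 mL brought to 35.6 mL → factor 35.6/0.48 = 74.167
Product of known-step factors = 31786
Overall factor = 8.00 μM / (5.64 × 10^-6 μM) = 1.4184 × 10^6
Step-1 factor = 1.4184 × 10^6 / 31786 = 44.625
v = 37.9 mL / 44.625 = 0.849 mL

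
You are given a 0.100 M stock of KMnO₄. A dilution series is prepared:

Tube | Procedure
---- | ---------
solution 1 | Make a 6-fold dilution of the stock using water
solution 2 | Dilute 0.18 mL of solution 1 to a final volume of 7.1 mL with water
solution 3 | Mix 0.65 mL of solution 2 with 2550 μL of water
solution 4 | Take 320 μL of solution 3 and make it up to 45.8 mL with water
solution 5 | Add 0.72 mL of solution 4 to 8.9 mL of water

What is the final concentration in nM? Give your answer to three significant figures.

Step 1: 6-fold → factor 6
Step 2: 0.18 mL brought to 7.1 mL → factor 7.1/0.18 = 39.444
Step 3: 0.65 mL + 2550 μL = 3.2 mL total → factor 3.2/0.65 = 4.9231
Step 4: 320 μL brought to 45.8 mL → factor 45800/320 = 143.12
Step 5: 0.72 mL + 8.9 mL = 9.62 mL total → factor 9.62/0.72 = 13.361
Overall dilution factor = 6 × 39.444 × 4.9231 × 143.12 × 13.361 = 2.2281 × 10^6
Final = 0.100 M / 2.2281 × 10^6 = 4.488 × 10^-8 M = 44.9 nM

44.9 nM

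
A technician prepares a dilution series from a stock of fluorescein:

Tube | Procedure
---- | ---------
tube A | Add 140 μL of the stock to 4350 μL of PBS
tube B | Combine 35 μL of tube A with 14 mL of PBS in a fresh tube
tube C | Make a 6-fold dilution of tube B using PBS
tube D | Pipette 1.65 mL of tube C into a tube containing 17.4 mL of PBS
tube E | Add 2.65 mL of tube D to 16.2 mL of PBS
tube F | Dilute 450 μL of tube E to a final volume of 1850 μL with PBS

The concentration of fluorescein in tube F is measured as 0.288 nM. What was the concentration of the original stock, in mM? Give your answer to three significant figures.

7.50 mM

Step 1: 140 μL + 4350 μL = 4490 μL total → factor 4490/140 = 32.071
Step 2: 35 μL + 14 mL = 14035 μL total → factor 14035/35 = 401
Step 3: 6-fold → factor 6
Step 4: 1.65 mL + 17.4 mL = 19.05 mL total → factor 19.05/1.65 = 11.545
Step 5: 2.65 mL + 16.2 mL = 18.85 mL total → factor 18.85/2.65 = 7.1132
Step 6: 450 μL brought to 1850 μL → factor 1850/450 = 4.1111
Overall dilution factor = 32.071 × 401 × 6 × 11.545 × 7.1132 × 4.1111 = 2.6053 × 10^7
Stock = 0.288 nM × 2.6053 × 10^7 = 7.503 × 10^6 nM = 7.50 mM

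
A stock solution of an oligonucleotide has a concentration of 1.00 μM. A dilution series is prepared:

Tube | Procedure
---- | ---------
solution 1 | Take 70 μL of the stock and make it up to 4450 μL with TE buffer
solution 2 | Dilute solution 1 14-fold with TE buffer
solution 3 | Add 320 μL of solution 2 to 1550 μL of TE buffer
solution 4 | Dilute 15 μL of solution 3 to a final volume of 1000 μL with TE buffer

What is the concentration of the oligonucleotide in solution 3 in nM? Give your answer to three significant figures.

Step 1: 70 μL brought to 4450 μL → factor 4450/70 = 63.571
Step 2: 14-fold → factor 14
Step 3: 320 μL + 1550 μL = 1870 μL total → factor 1870/320 = 5.8438
Dilution factor through solution 3 = 63.571 × 14 × 5.8438 = 5200.9
[solution 3] = 1.00 μM / 5200.9 = 0.0001923 μM = 0.192 nM

0.192 nM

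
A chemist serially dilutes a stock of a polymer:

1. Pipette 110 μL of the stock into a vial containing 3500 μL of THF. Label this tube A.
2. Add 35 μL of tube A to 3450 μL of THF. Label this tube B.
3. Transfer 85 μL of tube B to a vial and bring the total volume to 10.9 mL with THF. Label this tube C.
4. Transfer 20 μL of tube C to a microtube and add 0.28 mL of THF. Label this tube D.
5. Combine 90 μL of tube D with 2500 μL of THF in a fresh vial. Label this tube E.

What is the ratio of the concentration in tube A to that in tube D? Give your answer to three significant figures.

1.92 × 10^5

Step 1: 110 μL + 3500 μL = 3610 μL total → factor 3610/110 = 32.818
Step 2: 35 μL + 3450 μL = 3485 μL total → factor 3485/35 = 99.571
Step 3: 85 μL brought to 10.9 mL → factor 10900/85 = 128.24
Step 4: 20 μL + 0.28 mL = 300 μL total → factor 300/20 = 15
Dilution factor to tube A = 32.818; to tube D = 6.2856 × 10^6
[tube A]/[tube D] = (factor to tube D)/(factor to tube A) = 6.2856 × 10^6/32.818 = 1.92 × 10^5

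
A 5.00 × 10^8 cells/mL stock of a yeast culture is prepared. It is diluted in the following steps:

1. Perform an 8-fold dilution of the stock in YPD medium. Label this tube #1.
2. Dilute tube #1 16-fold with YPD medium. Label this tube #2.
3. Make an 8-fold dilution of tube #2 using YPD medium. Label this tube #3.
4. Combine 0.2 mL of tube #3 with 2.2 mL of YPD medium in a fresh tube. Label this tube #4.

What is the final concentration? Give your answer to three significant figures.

Step 1: 8-fold → factor 8
Step 2: 16-fold → factor 16
Step 3: 8-fold → factor 8
Step 4: 0.2 mL + 2.2 mL = 2.4 mL total → factor 2.4/0.2 = 12
Overall dilution factor = 8 × 16 × 8 × 12 = 12288
Final = 5.00 × 10^8 cells/mL / 12288 = 4.07 × 10^4 cells/mL

4.07 × 10^4 cells/mL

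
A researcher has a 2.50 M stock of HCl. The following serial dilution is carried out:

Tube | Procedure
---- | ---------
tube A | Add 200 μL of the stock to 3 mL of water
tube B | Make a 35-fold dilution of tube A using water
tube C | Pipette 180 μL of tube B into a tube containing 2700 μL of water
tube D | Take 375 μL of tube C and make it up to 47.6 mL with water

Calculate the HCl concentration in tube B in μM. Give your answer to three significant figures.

4.46 × 10^3 μM

Step 1: 200 μL + 3 mL = 3200 μL total → factor 3200/200 = 16
Step 2: 35-fold → factor 35
Dilution factor through tube B = 16 × 35 = 560
[tube B] = 2.50 M / 560 = 0.004464 M = 4.46 × 10^3 μM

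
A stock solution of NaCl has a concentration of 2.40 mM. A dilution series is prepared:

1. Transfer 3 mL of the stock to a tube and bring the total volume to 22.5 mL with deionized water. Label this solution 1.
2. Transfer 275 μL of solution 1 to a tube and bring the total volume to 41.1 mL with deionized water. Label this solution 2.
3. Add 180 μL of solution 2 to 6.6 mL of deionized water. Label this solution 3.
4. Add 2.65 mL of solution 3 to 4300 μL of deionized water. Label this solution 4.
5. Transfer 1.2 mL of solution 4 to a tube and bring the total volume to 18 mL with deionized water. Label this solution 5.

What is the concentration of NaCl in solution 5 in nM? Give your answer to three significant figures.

1.44 nM

Step 1: 3 mL brought to 22.5 mL → factor 22.5/3 = 7.5
Step 2: 275 μL brought to 41.1 mL → factor 41100/275 = 149.45
Step 3: 180 μL + 6.6 mL = 6780 μL total → factor 6780/180 = 37.667
Step 4: 2.65 mL + 4300 μL = 6.95 mL total → factor 6.95/2.65 = 2.6226
Step 5: 1.2 mL brought to 18 mL → factor 18/1.2 = 15
Overall dilution factor = 7.5 × 149.45 × 37.667 × 2.6226 × 15 = 1.661 × 10^6
Final = 2.40 mM / 1.661 × 10^6 = 1.445 × 10^-6 mM = 1.44 nM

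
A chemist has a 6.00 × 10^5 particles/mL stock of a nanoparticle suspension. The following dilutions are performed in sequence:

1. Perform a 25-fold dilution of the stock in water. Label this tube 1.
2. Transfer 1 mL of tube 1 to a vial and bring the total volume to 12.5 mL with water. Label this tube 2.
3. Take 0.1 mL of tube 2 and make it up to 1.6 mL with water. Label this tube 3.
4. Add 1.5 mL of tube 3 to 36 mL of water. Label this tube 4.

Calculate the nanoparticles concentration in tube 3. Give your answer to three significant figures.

Step 1: 25-fold → factor 25
Step 2: 1 mL brought to 12.5 mL → factor 12.5/1 = 12.5
Step 3: 0.1 mL brought to 1.6 mL → factor 1.6/0.1 = 16
Dilution factor through tube 3 = 25 × 12.5 × 16 = 5000
[tube 3] = 6.00 × 10^5 particles/mL / 5000 = 120 particles/mL

120 particles/mL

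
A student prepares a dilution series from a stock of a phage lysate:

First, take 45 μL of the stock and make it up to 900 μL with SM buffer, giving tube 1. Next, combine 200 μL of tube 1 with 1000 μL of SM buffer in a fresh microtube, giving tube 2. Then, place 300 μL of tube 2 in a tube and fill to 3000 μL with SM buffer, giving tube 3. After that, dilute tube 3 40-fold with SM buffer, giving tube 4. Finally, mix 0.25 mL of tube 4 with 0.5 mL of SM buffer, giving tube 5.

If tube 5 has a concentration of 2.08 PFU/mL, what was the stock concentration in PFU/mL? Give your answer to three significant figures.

3.00 × 10^5 PFU/mL

Step 1: 45 μL brought to 900 μL → factor 900/45 = 20
Step 2: 200 μL + 1000 μL = 1200 μL total → factor 1200/200 = 6
Step 3: 300 μL brought to 3000 μL → factor 3000/300 = 10
Step 4: 40-fold → factor 40
Step 5: 0.25 mL + 0.5 mL = 0.75 mL total → factor 0.75/0.25 = 3
Overall dilution factor = 20 × 6 × 10 × 40 × 3 = 1.44 × 10^5
Stock = 2.08 PFU/mL × 1.44 × 10^5 = 3.00 × 10^5 PFU/mL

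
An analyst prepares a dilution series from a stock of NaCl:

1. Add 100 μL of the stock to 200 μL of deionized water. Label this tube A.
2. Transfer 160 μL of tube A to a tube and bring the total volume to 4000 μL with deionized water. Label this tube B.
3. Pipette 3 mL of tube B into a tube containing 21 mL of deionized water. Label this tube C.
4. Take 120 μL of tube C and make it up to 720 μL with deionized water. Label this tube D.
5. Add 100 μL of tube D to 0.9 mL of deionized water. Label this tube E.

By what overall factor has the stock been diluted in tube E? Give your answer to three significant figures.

Step 1: 100 μL + 200 μL = 300 μL total → factor 300/100 = 3
Step 2: 160 μL brought to 4000 μL → factor 4000/160 = 25
Step 3: 3 mL + 21 mL = 24 mL total → factor 24/3 = 8
Step 4: 120 μL brought to 720 μL → factor 720/120 = 6
Step 5: 100 μL + 0.9 mL = 1000 μL total → factor 1000/100 = 10
Overall dilution factor = 3 × 25 × 8 × 6 × 10 = 36000

3.60 × 10^4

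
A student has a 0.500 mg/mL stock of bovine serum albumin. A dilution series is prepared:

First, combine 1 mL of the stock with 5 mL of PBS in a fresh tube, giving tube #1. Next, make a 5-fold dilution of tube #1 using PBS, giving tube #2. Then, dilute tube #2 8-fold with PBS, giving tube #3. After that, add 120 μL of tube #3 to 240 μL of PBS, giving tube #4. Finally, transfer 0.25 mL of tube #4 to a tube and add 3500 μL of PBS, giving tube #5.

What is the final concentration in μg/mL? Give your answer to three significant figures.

Step 1: 1 mL + 5 mL = 6 mL total → factor 6/1 = 6
Step 2: 5-fold → factor 5
Step 3: 8-fold → factor 8
Step 4: 120 μL + 240 μL = 360 μL total → factor 360/120 = 3
Step 5: 0.25 mL + 3500 μL = 3.75 mL total → factor 3.75/0.25 = 15
Overall dilution factor = 6 × 5 × 8 × 3 × 15 = 10800
Final = 0.500 mg/mL / 10800 = 4.630 × 10^-5 mg/mL = 0.0463 μg/mL

0.0463 μg/mL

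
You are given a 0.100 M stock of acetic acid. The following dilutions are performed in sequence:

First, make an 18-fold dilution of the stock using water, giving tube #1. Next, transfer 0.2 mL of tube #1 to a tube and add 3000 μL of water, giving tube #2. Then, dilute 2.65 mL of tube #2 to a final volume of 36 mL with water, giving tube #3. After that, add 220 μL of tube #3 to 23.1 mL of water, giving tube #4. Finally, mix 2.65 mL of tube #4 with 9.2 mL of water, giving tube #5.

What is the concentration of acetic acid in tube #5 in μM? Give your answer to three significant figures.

0.0539 μM

Step 1: 18-fold → factor 18
Step 2: 0.2 mL + 3000 μL = 3.2 mL total → factor 3.2/0.2 = 16
Step 3: 2.65 mL brought to 36 mL → factor 36/2.65 = 13.585
Step 4: 220 μL + 23.1 mL = 23320 μL total → factor 23320/220 = 106
Step 5: 2.65 mL + 9.2 mL = 11.85 mL total → factor 11.85/2.65 = 4.4717
Overall dilution factor = 18 × 16 × 13.585 × 106 × 4.4717 = 1.8545 × 10^6
Final = 0.100 M / 1.8545 × 10^6 = 5.392 × 10^-8 M = 0.0539 μM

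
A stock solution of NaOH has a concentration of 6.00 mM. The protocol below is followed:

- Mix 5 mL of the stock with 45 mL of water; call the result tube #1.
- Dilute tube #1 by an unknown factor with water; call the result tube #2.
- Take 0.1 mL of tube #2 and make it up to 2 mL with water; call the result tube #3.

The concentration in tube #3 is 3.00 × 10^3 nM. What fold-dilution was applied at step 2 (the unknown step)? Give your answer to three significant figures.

10.0-fold

Step 1: 5 mL + 45 mL = 50 mL total → factor 50/5 = 10
Step 2: unknown factor x
Step 3: 0.1 mL brought to 2 mL → factor 2/0.1 = 20
Product of known-step factors = 200
Overall factor = 6.00 mM / (3.00 × 10^3 nM) = 2000
x = 2000 / 200 = 10.0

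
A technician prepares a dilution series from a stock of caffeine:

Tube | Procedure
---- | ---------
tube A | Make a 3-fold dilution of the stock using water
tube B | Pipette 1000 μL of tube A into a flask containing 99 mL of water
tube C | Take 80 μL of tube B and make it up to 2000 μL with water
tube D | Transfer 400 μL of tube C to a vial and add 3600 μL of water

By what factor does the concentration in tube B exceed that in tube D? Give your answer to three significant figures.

Step 1: 3-fold → factor 3
Step 2: 1000 μL + 99 mL = 1 × 10^5 μL total → factor 1 × 10^5/1000 = 100
Step 3: 80 μL brought to 2000 μL → factor 2000/80 = 25
Step 4: 400 μL + 3600 μL = 4000 μL total → factor 4000/400 = 10
Dilution factor to tube B = 300; to tube D = 75000
[tube B]/[tube D] = (factor to tube D)/(factor to tube B) = 75000/300 = 250

250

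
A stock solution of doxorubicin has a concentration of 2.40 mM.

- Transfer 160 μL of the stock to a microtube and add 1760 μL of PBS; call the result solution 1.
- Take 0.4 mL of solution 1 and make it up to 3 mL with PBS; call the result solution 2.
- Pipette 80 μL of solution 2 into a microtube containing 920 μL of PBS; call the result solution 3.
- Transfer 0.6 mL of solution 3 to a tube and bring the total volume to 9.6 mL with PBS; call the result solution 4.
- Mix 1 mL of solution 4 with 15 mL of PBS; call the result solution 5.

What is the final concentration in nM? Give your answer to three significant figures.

8.33 nM

Step 1: 160 μL + 1760 μL = 1920 μL total → factor 1920/160 = 12
Step 2: 0.4 mL brought to 3 mL → factor 3/0.4 = 7.5
Step 3: 80 μL + 920 μL = 1000 μL total → factor 1000/80 = 12.5
Step 4: 0.6 mL brought to 9.6 mL → factor 9.6/0.6 = 16
Step 5: 1 mL + 15 mL = 16 mL total → factor 16/1 = 16
Overall dilution factor = 12 × 7.5 × 12.5 × 16 × 16 = 2.88 × 10^5
Final = 2.40 mM / 2.88 × 10^5 = 8.333 × 10^-6 mM = 8.33 nM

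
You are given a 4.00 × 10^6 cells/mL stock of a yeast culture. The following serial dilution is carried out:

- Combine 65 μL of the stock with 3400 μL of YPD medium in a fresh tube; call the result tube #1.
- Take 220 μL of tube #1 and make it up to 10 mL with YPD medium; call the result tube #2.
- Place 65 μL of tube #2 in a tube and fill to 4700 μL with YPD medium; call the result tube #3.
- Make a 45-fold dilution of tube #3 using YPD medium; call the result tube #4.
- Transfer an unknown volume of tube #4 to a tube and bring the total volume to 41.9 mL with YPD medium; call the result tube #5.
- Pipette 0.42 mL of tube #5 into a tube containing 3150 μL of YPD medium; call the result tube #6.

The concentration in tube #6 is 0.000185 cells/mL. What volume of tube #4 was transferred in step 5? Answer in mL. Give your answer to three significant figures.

0.130 mL

Step 1: 65 μL + 3400 μL = 3465 μL total → factor 3465/65 = 53.308
Step 2: 220 μL brought to 10 mL → factor 10000/220 = 45.455
Step 3: 65 μL brought to 4700 μL → factor 4700/65 = 72.308
Step 4: 45-fold → factor 45
Step 5: v brought to 41.9 mL → factor = 41.9 mL/v
Step 6: 0.42 mL + 3150 μL = 3.57 mL total → factor 3.57/0.42 = 8.5
Product of known-step factors = 6.7017 × 10^7
Overall factor = 4.00 × 10^6 cells/mL / (0.000185 cells/mL) = 2.1622 × 10^10
Step-5 factor = 2.1622 × 10^10 / 6.7017 × 10^7 = 322.63
v = 41.9 mL / 322.63 = 0.130 mL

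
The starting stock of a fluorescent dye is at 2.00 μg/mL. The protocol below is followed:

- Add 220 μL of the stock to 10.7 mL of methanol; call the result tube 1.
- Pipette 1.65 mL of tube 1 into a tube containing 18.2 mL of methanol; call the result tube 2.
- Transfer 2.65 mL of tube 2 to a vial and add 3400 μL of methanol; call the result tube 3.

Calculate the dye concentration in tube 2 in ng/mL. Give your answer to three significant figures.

3.35 ng/mL

Step 1: 220 μL + 10.7 mL = 10920 μL total → factor 10920/220 = 49.636
Step 2: 1.65 mL + 18.2 mL = 19.85 mL total → factor 19.85/1.65 = 12.03
Dilution factor through tube 2 = 49.636 × 12.03 = 597.14
[tube 2] = 2.00 μg/mL / 597.14 = 0.003349 μg/mL = 3.35 ng/mL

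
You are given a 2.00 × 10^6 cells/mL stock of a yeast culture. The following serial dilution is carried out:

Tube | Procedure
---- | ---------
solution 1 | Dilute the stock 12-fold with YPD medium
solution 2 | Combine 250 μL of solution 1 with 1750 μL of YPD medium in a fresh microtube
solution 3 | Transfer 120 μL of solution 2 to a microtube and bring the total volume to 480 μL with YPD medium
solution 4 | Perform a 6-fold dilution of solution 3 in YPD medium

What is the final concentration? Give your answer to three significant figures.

Step 1: 12-fold → factor 12
Step 2: 250 μL + 1750 μL = 2000 μL total → factor 2000/250 = 8
Step 3: 120 μL brought to 480 μL → factor 480/120 = 4
Step 4: 6-fold → factor 6
Overall dilution factor = 12 × 8 × 4 × 6 = 2304
Final = 2.00 × 10^6 cells/mL / 2304 = 868 cells/mL

868 cells/mL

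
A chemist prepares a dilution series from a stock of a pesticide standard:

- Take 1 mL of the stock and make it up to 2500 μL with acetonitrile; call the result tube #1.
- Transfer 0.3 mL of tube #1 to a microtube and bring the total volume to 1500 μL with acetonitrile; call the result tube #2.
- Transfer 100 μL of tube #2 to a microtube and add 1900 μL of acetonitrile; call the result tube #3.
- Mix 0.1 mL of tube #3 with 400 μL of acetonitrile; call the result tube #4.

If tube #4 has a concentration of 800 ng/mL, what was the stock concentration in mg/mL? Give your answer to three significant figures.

Step 1: 1 mL brought to 2500 μL → factor 2.5/1 = 2.5
Step 2: 0.3 mL brought to 1500 μL → factor 1.5/0.3 = 5
Step 3: 100 μL + 1900 μL = 2000 μL total → factor 2000/100 = 20
Step 4: 0.1 mL + 400 μL = 0.5 mL total → factor 0.5/0.1 = 5
Overall dilution factor = 2.5 × 5 × 20 × 5 = 1250
Stock = 800 ng/mL × 1250 = 1.000 × 10^6 ng/mL = 1.00 mg/mL

1.00 mg/mL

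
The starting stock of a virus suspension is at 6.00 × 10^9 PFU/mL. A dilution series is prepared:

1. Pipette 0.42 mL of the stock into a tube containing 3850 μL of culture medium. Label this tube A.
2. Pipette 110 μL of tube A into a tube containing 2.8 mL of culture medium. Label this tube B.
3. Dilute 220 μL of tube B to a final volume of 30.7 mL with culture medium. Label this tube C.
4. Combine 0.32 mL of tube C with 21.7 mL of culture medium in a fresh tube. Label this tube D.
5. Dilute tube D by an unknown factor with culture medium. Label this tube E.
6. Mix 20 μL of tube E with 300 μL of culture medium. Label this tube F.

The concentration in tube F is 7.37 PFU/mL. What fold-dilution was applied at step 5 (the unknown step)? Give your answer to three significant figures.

Step 1: 0.42 mL + 3850 μL = 4.27 mL total → factor 4.27/0.42 = 10.167
Step 2: 110 μL + 2.8 mL = 2910 μL total → factor 2910/110 = 26.455
Step 3: 220 μL brought to 30.7 mL → factor 30700/220 = 139.55
Step 4: 0.32 mL + 21.7 mL = 22.02 mL total → factor 22.02/0.32 = 68.812
Step 5: unknown factor x
Step 6: 20 μL + 300 μL = 320 μL total → factor 320/20 = 16
Product of known-step factors = 4.1322 × 10^7
Overall factor = 6.00 × 10^9 PFU/mL / (7.37 PFU/mL) = 8.1411 × 10^8
x = 8.1411 × 10^8 / 4.1322 × 10^7 = 19.7

19.7-fold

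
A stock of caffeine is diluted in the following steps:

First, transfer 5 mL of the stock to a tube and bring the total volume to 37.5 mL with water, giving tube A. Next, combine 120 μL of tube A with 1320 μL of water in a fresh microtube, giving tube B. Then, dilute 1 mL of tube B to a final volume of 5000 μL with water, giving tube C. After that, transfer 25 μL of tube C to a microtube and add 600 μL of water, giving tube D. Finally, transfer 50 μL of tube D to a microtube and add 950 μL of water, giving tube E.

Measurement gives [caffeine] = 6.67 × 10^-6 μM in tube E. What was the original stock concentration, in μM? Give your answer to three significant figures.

1.50 μM

Step 1: 5 mL brought to 37.5 mL → factor 37.5/5 = 7.5
Step 2: 120 μL + 1320 μL = 1440 μL total → factor 1440/120 = 12
Step 3: 1 mL brought to 5000 μL → factor 5/1 = 5
Step 4: 25 μL + 600 μL = 625 μL total → factor 625/25 = 25
Step 5: 50 μL + 950 μL = 1000 μL total → factor 1000/50 = 20
Overall dilution factor = 7.5 × 12 × 5 × 25 × 20 = 2.25 × 10^5
Stock = 6.67 × 10^-6 μM × 2.25 × 10^5 = 1.50 μM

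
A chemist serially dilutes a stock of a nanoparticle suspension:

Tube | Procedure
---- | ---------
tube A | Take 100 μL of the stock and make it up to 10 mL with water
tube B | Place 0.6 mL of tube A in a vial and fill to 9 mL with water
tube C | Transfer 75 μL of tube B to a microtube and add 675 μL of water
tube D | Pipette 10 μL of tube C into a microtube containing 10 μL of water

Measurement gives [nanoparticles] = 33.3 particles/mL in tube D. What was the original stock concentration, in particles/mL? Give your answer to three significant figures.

9.99 × 10^5 particles/mL

Step 1: 100 μL brought to 10 mL → factor 10000/100 = 100
Step 2: 0.6 mL brought to 9 mL → factor 9/0.6 = 15
Step 3: 75 μL + 675 μL = 750 μL total → factor 750/75 = 10
Step 4: 10 μL + 10 μL = 20 μL total → factor 20/10 = 2
Overall dilution factor = 100 × 15 × 10 × 2 = 30000
Stock = 33.3 particles/mL × 30000 = 9.99 × 10^5 particles/mL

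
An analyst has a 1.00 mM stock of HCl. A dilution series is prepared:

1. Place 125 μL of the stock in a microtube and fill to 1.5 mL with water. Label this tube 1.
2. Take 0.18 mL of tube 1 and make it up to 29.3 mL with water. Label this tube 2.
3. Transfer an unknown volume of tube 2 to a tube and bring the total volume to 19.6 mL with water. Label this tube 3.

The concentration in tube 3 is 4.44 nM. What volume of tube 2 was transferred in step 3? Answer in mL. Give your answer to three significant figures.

0.170 mL

Step 1: 125 μL brought to 1.5 mL → factor 1500/125 = 12
Step 2: 0.18 mL brought to 29.3 mL → factor 29.3/0.18 = 162.78
Step 3: v brought to 19.6 mL → factor = 19.6 mL/v
Product of known-step factors = 1953.3
Overall factor = 1.00 mM / (4.44 nM) = 2.2523 × 10^5
Step-3 factor = 2.2523 × 10^5 / 1953.3 = 115.3
v = 19.6 mL / 115.3 = 0.170 mL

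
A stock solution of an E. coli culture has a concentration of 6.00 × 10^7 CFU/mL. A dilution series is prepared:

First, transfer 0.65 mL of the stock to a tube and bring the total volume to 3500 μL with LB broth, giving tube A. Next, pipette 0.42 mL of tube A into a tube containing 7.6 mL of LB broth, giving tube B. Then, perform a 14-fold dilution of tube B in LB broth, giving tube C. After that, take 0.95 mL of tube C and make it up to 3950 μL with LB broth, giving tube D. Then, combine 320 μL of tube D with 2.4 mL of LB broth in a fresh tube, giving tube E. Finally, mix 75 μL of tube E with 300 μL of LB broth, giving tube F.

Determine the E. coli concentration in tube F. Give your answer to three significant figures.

236 CFU/mL

Step 1: 0.65 mL brought to 3500 μL → factor 3.5/0.65 = 5.3846
Step 2: 0.42 mL + 7.6 mL = 8.02 mL total → factor 8.02/0.42 = 19.095
Step 3: 14-fold → factor 14
Step 4: 0.95 mL brought to 3950 μL → factor 3.95/0.95 = 4.1579
Step 5: 320 μL + 2.4 mL = 2720 μL total → factor 2720/320 = 8.5
Step 6: 75 μL + 300 μL = 375 μL total → factor 375/75 = 5
Overall dilution factor = 5.3846 × 19.095 × 14 × 4.1579 × 8.5 × 5 = 2.5437 × 10^5
Final = 6.00 × 10^7 CFU/mL / 2.5437 × 10^5 = 236 CFU/mL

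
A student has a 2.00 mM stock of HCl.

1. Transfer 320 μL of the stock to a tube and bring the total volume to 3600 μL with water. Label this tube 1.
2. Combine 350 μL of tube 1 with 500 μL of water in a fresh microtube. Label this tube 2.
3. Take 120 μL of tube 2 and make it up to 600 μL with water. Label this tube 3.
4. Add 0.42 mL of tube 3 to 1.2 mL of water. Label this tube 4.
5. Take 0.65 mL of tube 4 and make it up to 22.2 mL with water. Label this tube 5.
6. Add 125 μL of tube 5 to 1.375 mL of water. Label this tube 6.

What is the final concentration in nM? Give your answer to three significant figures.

9.26 nM

Step 1: 320 μL brought to 3600 μL → factor 3600/320 = 11.25
Step 2: 350 μL + 500 μL = 850 μL total → factor 850/350 = 2.4286
Step 3: 120 μL brought to 600 μL → factor 600/120 = 5
Step 4: 0.42 mL + 1.2 mL = 1.62 mL total → factor 1.62/0.42 = 3.8571
Step 5: 0.65 mL brought to 22.2 mL → factor 22.2/0.65 = 34.154
Step 6: 125 μL + 1.375 mL = 1500 μL total → factor 1500/125 = 12
Overall dilution factor = 11.25 × 2.4286 × 5 × 3.8571 × 34.154 × 12 = 2.1595 × 10^5
Final = 2.00 mM / 2.1595 × 10^5 = 9.261 × 10^-6 mM = 9.26 nM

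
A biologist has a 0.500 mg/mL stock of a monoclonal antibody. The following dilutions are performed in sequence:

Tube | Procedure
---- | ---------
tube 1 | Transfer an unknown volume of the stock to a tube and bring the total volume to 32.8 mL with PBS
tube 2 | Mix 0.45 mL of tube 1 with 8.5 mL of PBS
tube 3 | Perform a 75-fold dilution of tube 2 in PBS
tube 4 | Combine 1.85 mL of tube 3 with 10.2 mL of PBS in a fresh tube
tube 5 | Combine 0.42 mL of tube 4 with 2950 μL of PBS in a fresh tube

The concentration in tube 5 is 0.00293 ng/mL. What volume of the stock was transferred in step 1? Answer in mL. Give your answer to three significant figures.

Step 1: v brought to 32.8 mL → factor = 32.8 mL/v
Step 2: 0.45 mL + 8.5 mL = 8.95 mL total → factor 8.95/0.45 = 19.889
Step 3: 75-fold → factor 75
Step 4: 1.85 mL + 10.2 mL = 12.05 mL total → factor 12.05/1.85 = 6.5135
Step 5: 0.42 mL + 2950 μL = 3.37 mL total → factor 3.37/0.42 = 8.0238
Product of known-step factors = 77959
Overall factor = 0.500 mg/mL / (0.00293 ng/mL) = 1.7065 × 10^8
Step-1 factor = 1.7065 × 10^8 / 77959 = 2188.9
v = 32.8 mL / 2188.9 = 0.0150 mL

0.0150 mL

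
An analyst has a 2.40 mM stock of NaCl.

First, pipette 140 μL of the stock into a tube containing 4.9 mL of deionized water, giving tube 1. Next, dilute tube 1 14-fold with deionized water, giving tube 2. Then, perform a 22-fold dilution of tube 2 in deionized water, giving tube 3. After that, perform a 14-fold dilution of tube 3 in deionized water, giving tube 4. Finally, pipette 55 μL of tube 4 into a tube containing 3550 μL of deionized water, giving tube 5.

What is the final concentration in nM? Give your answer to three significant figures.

0.236 nM

Step 1: 140 μL + 4.9 mL = 5040 μL total → factor 5040/140 = 36
Step 2: 14-fold → factor 14
Step 3: 22-fold → factor 22
Step 4: 14-fold → factor 14
Step 5: 55 μL + 3550 μL = 3605 μL total → factor 3605/55 = 65.545
Overall dilution factor = 36 × 14 × 22 × 14 × 65.545 = 1.0175 × 10^7
Final = 2.40 mM / 1.0175 × 10^7 = 2.359 × 10^-7 mM = 0.236 nM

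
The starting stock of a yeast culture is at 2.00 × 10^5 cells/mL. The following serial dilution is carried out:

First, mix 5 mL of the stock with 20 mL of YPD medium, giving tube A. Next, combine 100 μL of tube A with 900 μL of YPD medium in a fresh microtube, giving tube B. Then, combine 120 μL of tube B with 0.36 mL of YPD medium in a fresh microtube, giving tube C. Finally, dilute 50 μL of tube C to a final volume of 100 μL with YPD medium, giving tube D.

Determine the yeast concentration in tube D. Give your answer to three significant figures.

500 cells/mL

Step 1: 5 mL + 20 mL = 25 mL total → factor 25/5 = 5
Step 2: 100 μL + 900 μL = 1000 μL total → factor 1000/100 = 10
Step 3: 120 μL + 0.36 mL = 480 μL total → factor 480/120 = 4
Step 4: 50 μL brought to 100 μL → factor 100/50 = 2
Overall dilution factor = 5 × 10 × 4 × 2 = 400
Final = 2.00 × 10^5 cells/mL / 400 = 500 cells/mL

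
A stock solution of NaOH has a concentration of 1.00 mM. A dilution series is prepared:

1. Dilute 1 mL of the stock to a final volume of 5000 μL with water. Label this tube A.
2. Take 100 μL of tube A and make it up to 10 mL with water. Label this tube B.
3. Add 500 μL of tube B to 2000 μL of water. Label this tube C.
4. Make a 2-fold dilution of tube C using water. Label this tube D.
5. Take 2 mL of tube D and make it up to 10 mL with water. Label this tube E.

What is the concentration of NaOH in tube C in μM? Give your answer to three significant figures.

0.400 μM

Step 1: 1 mL brought to 5000 μL → factor 5/1 = 5
Step 2: 100 μL brought to 10 mL → factor 10000/100 = 100
Step 3: 500 μL + 2000 μL = 2500 μL total → factor 2500/500 = 5
Dilution factor through tube C = 5 × 100 × 5 = 2500
[tube C] = 1.00 mM / 2500 = 0.0004000 mM = 0.400 μM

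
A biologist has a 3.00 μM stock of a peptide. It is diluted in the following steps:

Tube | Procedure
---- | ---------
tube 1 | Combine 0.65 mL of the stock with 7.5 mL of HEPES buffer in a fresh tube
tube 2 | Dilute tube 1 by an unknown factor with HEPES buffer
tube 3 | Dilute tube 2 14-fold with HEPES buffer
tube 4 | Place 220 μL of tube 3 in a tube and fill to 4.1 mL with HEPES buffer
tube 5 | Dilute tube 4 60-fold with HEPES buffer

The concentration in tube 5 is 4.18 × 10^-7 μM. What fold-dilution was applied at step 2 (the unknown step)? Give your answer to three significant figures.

36.6-fold

Step 1: 0.65 mL + 7.5 mL = 8.15 mL total → factor 8.15/0.65 = 12.538
Step 2: unknown factor x
Step 3: 14-fold → factor 14
Step 4: 220 μL brought to 4.1 mL → factor 4100/220 = 18.636
Step 5: 60-fold → factor 60
Product of known-step factors = 1.9628 × 10^5
Overall factor = 3.00 μM / (4.18 × 10^-7 μM) = 7.177 × 10^6
x = 7.177 × 10^6 / 1.9628 × 10^5 = 36.6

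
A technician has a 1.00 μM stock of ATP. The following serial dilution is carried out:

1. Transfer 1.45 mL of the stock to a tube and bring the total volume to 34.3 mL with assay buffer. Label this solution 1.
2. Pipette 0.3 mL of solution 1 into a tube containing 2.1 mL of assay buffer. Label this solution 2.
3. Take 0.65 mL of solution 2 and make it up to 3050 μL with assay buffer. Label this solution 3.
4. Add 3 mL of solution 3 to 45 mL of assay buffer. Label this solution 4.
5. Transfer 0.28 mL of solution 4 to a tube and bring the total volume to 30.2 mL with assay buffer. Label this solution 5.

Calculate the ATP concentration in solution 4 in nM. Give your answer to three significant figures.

Step 1: 1.45 mL brought to 34.3 mL → factor 34.3/1.45 = 23.655
Step 2: 0.3 mL + 2.1 mL = 2.4 mL total → factor 2.4/0.3 = 8
Step 3: 0.65 mL brought to 3050 μL → factor 3.05/0.65 = 4.6923
Step 4: 3 mL + 45 mL = 48 mL total → factor 48/3 = 16
Dilution factor through solution 4 = 23.655 × 8 × 4.6923 × 16 = 14208
[solution 4] = 1.00 μM / 14208 = 7.038 × 10^-5 μM = 0.0704 nM

0.0704 nM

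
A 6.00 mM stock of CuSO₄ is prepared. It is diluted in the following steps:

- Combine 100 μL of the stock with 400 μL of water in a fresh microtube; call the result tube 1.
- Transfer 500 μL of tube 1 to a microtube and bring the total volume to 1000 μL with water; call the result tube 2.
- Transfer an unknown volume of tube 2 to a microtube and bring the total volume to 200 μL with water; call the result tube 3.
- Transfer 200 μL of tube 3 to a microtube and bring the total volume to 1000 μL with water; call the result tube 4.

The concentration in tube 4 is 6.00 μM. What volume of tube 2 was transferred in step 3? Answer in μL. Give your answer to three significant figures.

Step 1: 100 μL + 400 μL = 500 μL total → factor 500/100 = 5
Step 2: 500 μL brought to 1000 μL → factor 1000/500 = 2
Step 3: v brought to 200 μL → factor = 200 μL/v
Step 4: 200 μL brought to 1000 μL → factor 1000/200 = 5
Product of known-step factors = 50
Overall factor = 6.00 mM / (6.00 μM) = 1000
Step-3 factor = 1000 / 50 = 20
v = 200 μL / 20 = 10.0 μL

10.0 μL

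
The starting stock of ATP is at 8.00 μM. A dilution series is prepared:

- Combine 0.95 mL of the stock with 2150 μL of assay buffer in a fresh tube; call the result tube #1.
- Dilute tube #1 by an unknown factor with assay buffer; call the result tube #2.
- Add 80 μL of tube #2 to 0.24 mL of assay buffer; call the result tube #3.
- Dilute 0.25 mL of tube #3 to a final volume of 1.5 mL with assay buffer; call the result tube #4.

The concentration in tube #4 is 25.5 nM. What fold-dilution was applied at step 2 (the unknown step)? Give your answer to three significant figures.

4.01-fold

Step 1: 0.95 mL + 2150 μL = 3.1 mL total → factor 3.1/0.95 = 3.2632
Step 2: unknown factor x
Step 3: 80 μL + 0.24 mL = 320 μL total → factor 320/80 = 4
Step 4: 0.25 mL brought to 1.5 mL → factor 1.5/0.25 = 6
Product of known-step factors = 78.316
Overall factor = 8.00 μM / (25.5 nM) = 313.73
x = 313.73 / 78.316 = 4.01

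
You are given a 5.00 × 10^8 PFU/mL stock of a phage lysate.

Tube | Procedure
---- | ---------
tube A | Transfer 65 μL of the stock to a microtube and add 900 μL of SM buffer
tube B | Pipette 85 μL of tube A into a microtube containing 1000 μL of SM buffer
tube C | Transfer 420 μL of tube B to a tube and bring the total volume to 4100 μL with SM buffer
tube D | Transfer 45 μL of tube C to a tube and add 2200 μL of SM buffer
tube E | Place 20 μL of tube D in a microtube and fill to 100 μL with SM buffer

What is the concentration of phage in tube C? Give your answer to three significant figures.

Step 1: 65 μL + 900 μL = 965 μL total → factor 965/65 = 14.846
Step 2: 85 μL + 1000 μL = 1085 μL total → factor 1085/85 = 12.765
Step 3: 420 μL brought to 4100 μL → factor 4100/420 = 9.7619
Dilution factor through tube C = 14.846 × 12.765 × 9.7619 = 1849.9
[tube C] = 5.00 × 10^8 PFU/mL / 1849.9 = 2.70 × 10^5 PFU/mL

2.70 × 10^5 PFU/mL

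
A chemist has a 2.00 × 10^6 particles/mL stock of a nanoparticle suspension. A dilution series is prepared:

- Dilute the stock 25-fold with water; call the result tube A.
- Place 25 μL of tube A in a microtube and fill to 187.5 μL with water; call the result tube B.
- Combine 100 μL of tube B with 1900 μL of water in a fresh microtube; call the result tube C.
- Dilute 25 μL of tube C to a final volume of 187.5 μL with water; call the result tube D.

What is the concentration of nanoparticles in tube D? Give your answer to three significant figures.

Step 1: 25-fold → factor 25
Step 2: 25 μL brought to 187.5 μL → factor 187.5/25 = 7.5
Step 3: 100 μL + 1900 μL = 2000 μL total → factor 2000/100 = 20
Step 4: 25 μL brought to 187.5 μL → factor 187.5/25 = 7.5
Overall dilution factor = 25 × 7.5 × 20 × 7.5 = 28125
Final = 2.00 × 10^6 particles/mL / 28125 = 71.1 particles/mL

71.1 particles/mL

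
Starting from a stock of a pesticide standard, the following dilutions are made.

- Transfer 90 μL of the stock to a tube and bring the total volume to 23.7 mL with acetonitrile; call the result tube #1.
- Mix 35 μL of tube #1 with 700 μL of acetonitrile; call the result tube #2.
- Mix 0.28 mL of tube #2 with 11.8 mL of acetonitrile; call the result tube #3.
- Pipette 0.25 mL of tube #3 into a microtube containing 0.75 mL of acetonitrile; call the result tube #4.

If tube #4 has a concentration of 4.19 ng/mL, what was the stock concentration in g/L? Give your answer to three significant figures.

4.00 g/L

Step 1: 90 μL brought to 23.7 mL → factor 23700/90 = 263.33
Step 2: 35 μL + 700 μL = 735 μL total → factor 735/35 = 21
Step 3: 0.28 mL + 11.8 mL = 12.08 mL total → factor 12.08/0.28 = 43.143
Step 4: 0.25 mL + 0.75 mL = 1 mL total → factor 1/0.25 = 4
Overall dilution factor = 263.33 × 21 × 43.143 × 4 = 9.5432 × 10^5
Stock = 4.19 ng/mL × 9.5432 × 10^5 = 3.999 × 10^6 ng/mL = 4.00 g/L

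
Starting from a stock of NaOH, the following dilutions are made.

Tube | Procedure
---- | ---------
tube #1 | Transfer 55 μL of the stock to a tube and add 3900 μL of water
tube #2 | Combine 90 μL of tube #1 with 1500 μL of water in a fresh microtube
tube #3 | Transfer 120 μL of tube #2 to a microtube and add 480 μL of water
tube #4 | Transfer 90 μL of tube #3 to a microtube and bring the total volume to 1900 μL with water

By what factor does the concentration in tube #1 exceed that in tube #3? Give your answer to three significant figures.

Step 1: 55 μL + 3900 μL = 3955 μL total → factor 3955/55 = 71.909
Step 2: 90 μL + 1500 μL = 1590 μL total → factor 1590/90 = 17.667
Step 3: 120 μL + 480 μL = 600 μL total → factor 600/120 = 5
Dilution factor to tube #1 = 71.909; to tube #3 = 6352
[tube #1]/[tube #3] = (factor to tube #3)/(factor to tube #1) = 6352/71.909 = 88.3

88.3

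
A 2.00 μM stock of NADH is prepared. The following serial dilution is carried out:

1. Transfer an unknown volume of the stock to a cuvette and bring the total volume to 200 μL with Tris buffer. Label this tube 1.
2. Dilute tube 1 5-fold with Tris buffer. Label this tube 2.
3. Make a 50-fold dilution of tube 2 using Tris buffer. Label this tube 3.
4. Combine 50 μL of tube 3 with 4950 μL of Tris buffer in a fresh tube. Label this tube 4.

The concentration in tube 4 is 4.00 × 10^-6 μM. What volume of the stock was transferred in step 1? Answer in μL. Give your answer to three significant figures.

10.0 μL

Step 1: v brought to 200 μL → factor = 200 μL/v
Step 2: 5-fold → factor 5
Step 3: 50-fold → factor 50
Step 4: 50 μL + 4950 μL = 5000 μL total → factor 5000/50 = 100
Product of known-step factors = 25000
Overall factor = 2.00 μM / (4.00 × 10^-6 μM) = 5 × 10^5
Step-1 factor = 5 × 10^5 / 25000 = 20
v = 200 μL / 20 = 10.0 μL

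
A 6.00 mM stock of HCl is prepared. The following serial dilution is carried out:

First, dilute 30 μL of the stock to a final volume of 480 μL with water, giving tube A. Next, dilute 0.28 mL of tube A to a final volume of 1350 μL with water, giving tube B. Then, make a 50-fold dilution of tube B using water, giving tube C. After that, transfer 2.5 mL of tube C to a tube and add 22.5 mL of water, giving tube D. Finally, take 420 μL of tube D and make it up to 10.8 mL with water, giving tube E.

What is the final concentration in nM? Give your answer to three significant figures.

Step 1: 30 μL brought to 480 μL → factor 480/30 = 16
Step 2: 0.28 mL brought to 1350 μL → factor 1.35/0.28 = 4.8214
Step 3: 50-fold → factor 50
Step 4: 2.5 mL + 22.5 mL = 25 mL total → factor 25/2.5 = 10
Step 5: 420 μL brought to 10.8 mL → factor 10800/420 = 25.714
Overall dilution factor = 16 × 4.8214 × 50 × 10 × 25.714 = 9.9184 × 10^5
Final = 6.00 mM / 9.9184 × 10^5 = 6.049 × 10^-6 mM = 6.05 nM

6.05 nM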